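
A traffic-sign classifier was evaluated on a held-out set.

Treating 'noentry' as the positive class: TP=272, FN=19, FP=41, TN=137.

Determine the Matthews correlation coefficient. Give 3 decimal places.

0.725

MCC = (TP·TN − FP·FN) / √((TP+FP)(TP+FN)(TN+FP)(TN+FN))
Numerator = 272·137 − 41·19 = 36485
Denominator = √(313·291·178·156) = √2529192744 = 50291.0802
MCC = 36485 / 50291.0802 = 0.725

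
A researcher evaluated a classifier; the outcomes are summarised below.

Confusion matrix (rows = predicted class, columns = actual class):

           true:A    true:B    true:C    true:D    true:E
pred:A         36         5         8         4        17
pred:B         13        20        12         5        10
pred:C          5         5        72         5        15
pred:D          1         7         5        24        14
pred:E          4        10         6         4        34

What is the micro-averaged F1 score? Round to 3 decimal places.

Micro-averaging pools counts across classes: ΣTP=186, ΣFP=155, ΣFN=155.
Micro-F1 score = 2·TP/(2·TP+FP+FN) on pooled counts = 0.545 (equals overall accuracy in single-label multiclass).

0.545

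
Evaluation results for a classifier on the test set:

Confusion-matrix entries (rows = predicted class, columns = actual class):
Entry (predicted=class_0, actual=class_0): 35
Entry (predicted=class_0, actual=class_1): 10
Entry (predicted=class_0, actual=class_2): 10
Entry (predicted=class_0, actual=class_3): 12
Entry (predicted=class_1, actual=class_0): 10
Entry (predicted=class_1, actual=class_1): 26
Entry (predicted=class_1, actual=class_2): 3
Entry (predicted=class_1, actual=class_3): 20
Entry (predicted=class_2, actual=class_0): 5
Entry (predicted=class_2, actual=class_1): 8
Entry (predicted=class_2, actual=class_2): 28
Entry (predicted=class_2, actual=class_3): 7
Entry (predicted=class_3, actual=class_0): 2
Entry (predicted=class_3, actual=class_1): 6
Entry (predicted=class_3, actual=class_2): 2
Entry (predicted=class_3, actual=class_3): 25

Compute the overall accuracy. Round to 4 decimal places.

Accuracy = trace / total = (35+26+28+25=114) / 209 = 114/209 = 0.5455

0.5455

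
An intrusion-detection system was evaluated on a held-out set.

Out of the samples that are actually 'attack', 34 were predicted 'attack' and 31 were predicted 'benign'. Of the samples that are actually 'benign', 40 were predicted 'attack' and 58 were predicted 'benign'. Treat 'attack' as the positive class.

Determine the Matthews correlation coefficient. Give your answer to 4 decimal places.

MCC = (TP·TN − FP·FN) / √((TP+FP)(TP+FN)(TN+FP)(TN+FN))
Numerator = 34·58 − 40·31 = 732
Denominator = √(74·65·98·89) = √41952820 = 6477.0997
MCC = 732 / 6477.0997 = 0.1130

0.1130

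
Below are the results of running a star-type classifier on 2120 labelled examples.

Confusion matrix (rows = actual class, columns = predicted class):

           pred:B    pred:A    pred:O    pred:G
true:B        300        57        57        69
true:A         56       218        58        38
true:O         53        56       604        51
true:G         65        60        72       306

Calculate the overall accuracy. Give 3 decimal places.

Accuracy = trace / total = (300+218+604+306=1428) / 2120 = 1428/2120 = 0.674

0.674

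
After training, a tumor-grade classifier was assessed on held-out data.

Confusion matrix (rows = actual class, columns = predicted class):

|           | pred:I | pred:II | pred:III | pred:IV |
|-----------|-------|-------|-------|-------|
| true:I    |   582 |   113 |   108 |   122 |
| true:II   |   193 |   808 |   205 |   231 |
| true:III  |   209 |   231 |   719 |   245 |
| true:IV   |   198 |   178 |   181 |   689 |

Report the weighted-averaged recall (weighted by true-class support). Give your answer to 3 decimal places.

Per-class recall (TP/(TP+FN)):
  I: TP=582, FN=113+108+122=343 → 582/925 = 0.6292
  II: TP=808, FN=193+205+231=629 → 808/1437 = 0.5623
  III: TP=719, FN=209+231+245=685 → 719/1404 = 0.5121
  IV: TP=689, FN=198+178+181=557 → 689/1246 = 0.5530
Weighted-recall = Σ (supportᵢ/N)·recallᵢ with N=5012: (925/5012)·0.6292 + (1437/5012)·0.5623 + (1404/5012)·0.5121 + (1246/5012)·0.5530 = 0.558

0.558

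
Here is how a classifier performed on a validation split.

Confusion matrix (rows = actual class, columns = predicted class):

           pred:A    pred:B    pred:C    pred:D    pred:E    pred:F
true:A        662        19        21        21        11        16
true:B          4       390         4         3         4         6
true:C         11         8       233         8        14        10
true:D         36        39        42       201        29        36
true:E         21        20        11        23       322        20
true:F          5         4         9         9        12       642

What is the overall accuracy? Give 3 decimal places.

0.837

Accuracy = trace / total = (662+390+233+201+322+642=2450) / 2926 = 2450/2926 = 0.837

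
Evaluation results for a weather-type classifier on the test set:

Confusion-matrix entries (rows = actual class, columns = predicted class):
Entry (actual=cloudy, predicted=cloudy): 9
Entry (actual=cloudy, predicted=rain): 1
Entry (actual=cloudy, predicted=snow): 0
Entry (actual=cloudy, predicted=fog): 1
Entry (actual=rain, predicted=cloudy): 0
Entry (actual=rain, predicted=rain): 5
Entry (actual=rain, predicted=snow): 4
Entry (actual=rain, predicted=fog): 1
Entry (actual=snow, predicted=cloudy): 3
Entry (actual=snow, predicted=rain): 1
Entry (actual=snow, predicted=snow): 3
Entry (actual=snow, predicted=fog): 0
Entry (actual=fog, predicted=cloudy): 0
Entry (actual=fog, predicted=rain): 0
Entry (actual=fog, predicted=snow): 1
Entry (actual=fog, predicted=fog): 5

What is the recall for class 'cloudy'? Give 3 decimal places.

0.818

Take TP from the diagonal, FP from the rest of the 'cloudy' prediction marginal, FN from the rest of the 'cloudy' actual marginal.
recall = TP/(TP+FN).
cloudy: TP=9, FN=1+0+1=2 → 9/11 = 0.8182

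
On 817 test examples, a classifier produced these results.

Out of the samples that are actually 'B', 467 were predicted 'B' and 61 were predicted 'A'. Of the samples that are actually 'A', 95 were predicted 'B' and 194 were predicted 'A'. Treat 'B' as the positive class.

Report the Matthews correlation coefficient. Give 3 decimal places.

MCC = (TP·TN − FP·FN) / √((TP+FP)(TP+FN)(TN+FP)(TN+FN))
Numerator = 467·194 − 95·61 = 84803
Denominator = √(562·528·289·255) = √21867959520 = 147878.1915
MCC = 84803 / 147878.1915 = 0.573

0.573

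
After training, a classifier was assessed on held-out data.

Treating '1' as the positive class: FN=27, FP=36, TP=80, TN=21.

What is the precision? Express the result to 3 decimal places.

Precision = TP/(TP+FP) = 80/(80+36) = 80/116 = 0.690

0.690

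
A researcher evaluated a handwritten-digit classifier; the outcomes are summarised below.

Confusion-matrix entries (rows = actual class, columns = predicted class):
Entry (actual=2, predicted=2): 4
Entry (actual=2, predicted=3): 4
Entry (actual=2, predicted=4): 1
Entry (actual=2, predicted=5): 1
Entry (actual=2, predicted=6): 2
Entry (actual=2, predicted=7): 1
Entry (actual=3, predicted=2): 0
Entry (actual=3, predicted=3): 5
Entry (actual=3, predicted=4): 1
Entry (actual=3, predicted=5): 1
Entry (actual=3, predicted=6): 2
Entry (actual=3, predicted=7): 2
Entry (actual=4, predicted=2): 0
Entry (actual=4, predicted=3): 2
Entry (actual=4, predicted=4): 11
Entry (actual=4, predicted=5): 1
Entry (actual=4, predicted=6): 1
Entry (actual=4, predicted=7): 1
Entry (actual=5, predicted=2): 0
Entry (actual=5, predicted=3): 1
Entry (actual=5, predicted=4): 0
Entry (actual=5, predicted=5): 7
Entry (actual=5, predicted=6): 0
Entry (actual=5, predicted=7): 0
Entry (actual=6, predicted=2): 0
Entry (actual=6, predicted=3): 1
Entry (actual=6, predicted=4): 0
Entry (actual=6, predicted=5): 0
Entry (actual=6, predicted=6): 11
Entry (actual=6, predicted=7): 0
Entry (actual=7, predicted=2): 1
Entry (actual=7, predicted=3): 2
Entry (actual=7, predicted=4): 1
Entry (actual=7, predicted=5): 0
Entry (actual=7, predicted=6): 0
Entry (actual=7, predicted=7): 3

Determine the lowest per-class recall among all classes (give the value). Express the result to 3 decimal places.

0.308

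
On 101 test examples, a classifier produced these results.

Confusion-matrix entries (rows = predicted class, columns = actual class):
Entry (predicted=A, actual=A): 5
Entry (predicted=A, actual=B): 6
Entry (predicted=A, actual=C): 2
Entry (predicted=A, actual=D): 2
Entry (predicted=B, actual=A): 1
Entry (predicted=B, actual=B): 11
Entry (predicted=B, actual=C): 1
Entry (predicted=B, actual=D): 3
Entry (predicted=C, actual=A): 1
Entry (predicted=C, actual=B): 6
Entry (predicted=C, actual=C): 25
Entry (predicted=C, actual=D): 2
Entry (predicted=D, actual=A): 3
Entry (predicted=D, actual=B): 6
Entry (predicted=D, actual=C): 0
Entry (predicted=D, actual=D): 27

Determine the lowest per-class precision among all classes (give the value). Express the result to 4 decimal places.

0.3333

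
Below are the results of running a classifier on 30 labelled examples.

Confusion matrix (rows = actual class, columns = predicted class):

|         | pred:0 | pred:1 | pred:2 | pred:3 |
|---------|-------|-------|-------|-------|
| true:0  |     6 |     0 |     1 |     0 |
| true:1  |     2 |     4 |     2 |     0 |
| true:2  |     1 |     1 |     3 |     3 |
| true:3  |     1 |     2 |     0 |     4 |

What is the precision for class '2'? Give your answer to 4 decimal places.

0.5000

Take TP from the diagonal, FP from the rest of the '2' prediction marginal, FN from the rest of the '2' actual marginal.
precision = TP/(TP+FP).
2: TP=3, FP=1+2+0=3 → 3/6 = 0.50000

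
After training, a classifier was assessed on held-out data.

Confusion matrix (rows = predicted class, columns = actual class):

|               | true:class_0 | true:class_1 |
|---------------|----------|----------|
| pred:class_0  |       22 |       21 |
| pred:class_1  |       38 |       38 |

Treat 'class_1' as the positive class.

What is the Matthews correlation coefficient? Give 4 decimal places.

0.0112

MCC = (TP·TN − FP·FN) / √((TP+FP)(TP+FN)(TN+FP)(TN+FN))
Numerator = 38·22 − 38·21 = 38
Denominator = √(76·59·60·43) = √11568720 = 3401.2821
MCC = 38 / 3401.2821 = 0.0112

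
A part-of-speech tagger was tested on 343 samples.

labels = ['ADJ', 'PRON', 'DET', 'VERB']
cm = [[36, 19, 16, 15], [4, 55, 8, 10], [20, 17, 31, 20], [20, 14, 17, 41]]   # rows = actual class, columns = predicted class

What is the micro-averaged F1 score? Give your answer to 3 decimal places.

Micro-averaging pools counts across classes: ΣTP=163, ΣFP=180, ΣFN=180.
Micro-F1 score = 2·TP/(2·TP+FP+FN) on pooled counts = 0.475 (equals overall accuracy in single-label multiclass).

0.475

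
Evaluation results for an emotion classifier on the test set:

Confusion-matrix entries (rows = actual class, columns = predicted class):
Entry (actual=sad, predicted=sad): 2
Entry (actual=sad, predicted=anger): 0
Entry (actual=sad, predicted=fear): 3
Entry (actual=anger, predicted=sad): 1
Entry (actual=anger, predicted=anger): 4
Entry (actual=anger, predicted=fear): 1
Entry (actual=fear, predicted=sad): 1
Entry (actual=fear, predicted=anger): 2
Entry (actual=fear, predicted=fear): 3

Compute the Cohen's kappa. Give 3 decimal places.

0.288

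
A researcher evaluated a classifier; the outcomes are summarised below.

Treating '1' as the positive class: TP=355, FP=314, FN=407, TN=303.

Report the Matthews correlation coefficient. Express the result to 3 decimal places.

-0.043

MCC = (TP·TN − FP·FN) / √((TP+FP)(TP+FN)(TN+FP)(TN+FN))
Numerator = 355·303 − 314·407 = -20233
Denominator = √(669·762·617·710) = √223318448460 = 472565.8139
MCC = -20233 / 472565.8139 = -0.043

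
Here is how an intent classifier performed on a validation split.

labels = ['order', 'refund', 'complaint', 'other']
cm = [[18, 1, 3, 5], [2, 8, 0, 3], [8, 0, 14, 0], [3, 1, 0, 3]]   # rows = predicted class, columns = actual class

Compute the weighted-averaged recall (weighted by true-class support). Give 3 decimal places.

Per-class recall (TP/(TP+FN)):
  order: TP=18, FN=2+8+3=13 → 18/31 = 0.5806
  refund: TP=8, FN=1+0+1=2 → 8/10 = 0.8000
  complaint: TP=14, FN=3+0+0=3 → 14/17 = 0.8235
  other: TP=3, FN=5+3+0=8 → 3/11 = 0.2727
Weighted-recall = Σ (supportᵢ/N)·recallᵢ with N=69: (31/69)·0.5806 + (10/69)·0.8000 + (17/69)·0.8235 + (11/69)·0.2727 = 0.623

0.623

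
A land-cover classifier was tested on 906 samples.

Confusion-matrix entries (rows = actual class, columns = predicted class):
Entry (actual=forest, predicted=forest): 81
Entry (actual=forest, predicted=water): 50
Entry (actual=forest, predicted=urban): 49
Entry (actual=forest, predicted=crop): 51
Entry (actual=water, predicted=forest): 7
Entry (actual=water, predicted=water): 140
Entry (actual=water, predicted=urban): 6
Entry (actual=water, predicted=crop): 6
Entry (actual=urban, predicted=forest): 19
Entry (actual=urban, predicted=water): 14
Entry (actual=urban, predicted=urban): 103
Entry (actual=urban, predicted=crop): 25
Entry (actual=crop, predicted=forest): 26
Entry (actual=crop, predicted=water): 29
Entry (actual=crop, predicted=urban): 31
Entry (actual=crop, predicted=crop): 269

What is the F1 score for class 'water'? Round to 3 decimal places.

One-vs-rest for 'water': TP = diagonal; FP = other classes predicted 'water'; FN = 'water' predicted as other.
F1 score = 2·TP/(2·TP+FP+FN).
water: TP=140, FP=50+14+29=93, FN=7+6+6=19 → 280/392 = 0.7143

0.714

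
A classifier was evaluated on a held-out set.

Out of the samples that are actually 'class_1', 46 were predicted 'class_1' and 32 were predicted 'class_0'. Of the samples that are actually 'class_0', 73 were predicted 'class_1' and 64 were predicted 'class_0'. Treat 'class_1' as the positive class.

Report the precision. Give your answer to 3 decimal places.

Precision = TP/(TP+FP) = 46/(46+73) = 46/119 = 0.387

0.387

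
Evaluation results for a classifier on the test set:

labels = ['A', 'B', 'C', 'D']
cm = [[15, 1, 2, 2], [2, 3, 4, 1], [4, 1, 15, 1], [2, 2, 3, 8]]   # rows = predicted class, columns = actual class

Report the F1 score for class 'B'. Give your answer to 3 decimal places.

0.353

One-vs-rest for 'B': TP = diagonal; FP = other classes predicted 'B'; FN = 'B' predicted as other.
F1 score = 2·TP/(2·TP+FP+FN).
B: TP=3, FP=2+4+1=7, FN=1+1+2=4 → 6/17 = 0.3529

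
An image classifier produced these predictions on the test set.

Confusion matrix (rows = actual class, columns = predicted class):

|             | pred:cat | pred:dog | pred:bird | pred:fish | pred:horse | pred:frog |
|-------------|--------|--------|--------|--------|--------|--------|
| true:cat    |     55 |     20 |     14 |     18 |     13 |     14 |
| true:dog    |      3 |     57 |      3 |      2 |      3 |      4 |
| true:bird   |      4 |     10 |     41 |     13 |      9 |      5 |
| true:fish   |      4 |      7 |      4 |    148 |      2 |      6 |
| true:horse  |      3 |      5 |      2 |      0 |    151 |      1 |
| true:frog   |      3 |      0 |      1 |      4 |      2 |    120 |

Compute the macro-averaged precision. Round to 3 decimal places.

0.735

Per-class precision (TP/(TP+FP)):
  cat: TP=55, FP=3+4+4+3+3=17 → 55/72 = 0.7639
  dog: TP=57, FP=20+10+7+5+0=42 → 57/99 = 0.5758
  bird: TP=41, FP=14+3+4+2+1=24 → 41/65 = 0.6308
  fish: TP=148, FP=18+2+13+0+4=37 → 148/185 = 0.8000
  horse: TP=151, FP=13+3+9+2+2=29 → 151/180 = 0.8389
  frog: TP=120, FP=14+4+5+6+1=30 → 120/150 = 0.8000
Macro-precision = mean = (0.7639 + 0.5758 + 0.6308 + 0.8000 + 0.8389 + 0.8000) / 6 = 0.735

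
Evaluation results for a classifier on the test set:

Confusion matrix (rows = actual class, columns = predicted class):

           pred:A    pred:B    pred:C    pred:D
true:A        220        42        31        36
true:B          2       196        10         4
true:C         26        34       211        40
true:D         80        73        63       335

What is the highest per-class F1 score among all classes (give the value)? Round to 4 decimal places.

0.7038

Per-class F1 score (2·TP/(2·TP+FP+FN)):
  A: TP=220, FP=2+26+80=108, FN=42+31+36=109 → 440/657 = 0.66971
  B: TP=196, FP=42+34+73=149, FN=2+10+4=16 → 392/557 = 0.70377
  C: TP=211, FP=31+10+63=104, FN=26+34+40=100 → 422/626 = 0.67412
  D: TP=335, FP=36+4+40=80, FN=80+73+63=216 → 670/966 = 0.69358
Highest is class 'B' with F1 score = 0.7038.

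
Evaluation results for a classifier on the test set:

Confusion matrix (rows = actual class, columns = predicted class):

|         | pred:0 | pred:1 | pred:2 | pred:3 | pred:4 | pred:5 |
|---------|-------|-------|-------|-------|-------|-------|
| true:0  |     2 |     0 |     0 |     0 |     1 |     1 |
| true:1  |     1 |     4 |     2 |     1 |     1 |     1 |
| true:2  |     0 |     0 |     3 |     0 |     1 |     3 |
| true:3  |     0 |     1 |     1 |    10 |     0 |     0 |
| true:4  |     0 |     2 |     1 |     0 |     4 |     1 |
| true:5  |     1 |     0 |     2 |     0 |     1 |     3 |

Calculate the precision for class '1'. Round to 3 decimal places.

precision = TP/(TP+FP).
1: TP=4, FP=0+0+1+2+0=3 → 4/7 = 0.5714

0.571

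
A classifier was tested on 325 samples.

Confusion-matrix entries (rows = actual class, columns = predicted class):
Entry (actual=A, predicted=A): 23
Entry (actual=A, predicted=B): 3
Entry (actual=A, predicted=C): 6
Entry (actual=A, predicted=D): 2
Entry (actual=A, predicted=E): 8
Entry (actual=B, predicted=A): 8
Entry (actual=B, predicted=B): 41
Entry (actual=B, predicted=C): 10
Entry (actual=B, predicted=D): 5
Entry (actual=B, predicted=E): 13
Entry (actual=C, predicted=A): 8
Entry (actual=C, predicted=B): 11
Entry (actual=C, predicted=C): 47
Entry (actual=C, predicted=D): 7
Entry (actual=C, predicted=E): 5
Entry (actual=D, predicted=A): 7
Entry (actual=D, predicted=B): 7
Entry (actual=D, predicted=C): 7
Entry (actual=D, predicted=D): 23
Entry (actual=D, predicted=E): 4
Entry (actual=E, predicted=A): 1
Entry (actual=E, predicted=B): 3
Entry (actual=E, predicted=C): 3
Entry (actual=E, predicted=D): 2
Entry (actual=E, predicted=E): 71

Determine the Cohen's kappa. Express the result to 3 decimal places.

Observed agreement pₒ = trace/N = 205/325 = 0.6308
Expected agreement pₑ = Σ (rowᵢ·colᵢ)/N² = (42·47 + 77·65 + 78·73 + 48·39 + 80·101)/325² = 0.2142
κ = (pₒ − pₑ)/(1 − pₑ) = (0.6308 − 0.2142)/(1 − 0.2142) = 0.530

0.530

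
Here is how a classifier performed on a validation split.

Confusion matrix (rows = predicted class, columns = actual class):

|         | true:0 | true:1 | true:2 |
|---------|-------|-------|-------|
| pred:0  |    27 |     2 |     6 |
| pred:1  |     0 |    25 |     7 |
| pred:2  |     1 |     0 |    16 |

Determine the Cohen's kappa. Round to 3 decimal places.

0.715

Observed agreement pₒ = trace/N = 68/84 = 0.8095
Expected agreement pₑ = Σ (rowᵢ·colᵢ)/N² = (28·35 + 27·32 + 29·17)/84² = 0.3312
κ = (pₒ − pₑ)/(1 − pₑ) = (0.8095 − 0.3312)/(1 − 0.3312) = 0.715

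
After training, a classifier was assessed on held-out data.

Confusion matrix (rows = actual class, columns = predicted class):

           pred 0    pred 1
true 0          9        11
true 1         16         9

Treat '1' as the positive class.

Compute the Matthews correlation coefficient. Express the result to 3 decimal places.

MCC = (TP·TN − FP·FN) / √((TP+FP)(TP+FN)(TN+FP)(TN+FN))
Numerator = 9·9 − 11·16 = -95
Denominator = √(20·25·20·25) = √250000 = 500.0000
MCC = -95 / 500.0000 = -0.190

-0.190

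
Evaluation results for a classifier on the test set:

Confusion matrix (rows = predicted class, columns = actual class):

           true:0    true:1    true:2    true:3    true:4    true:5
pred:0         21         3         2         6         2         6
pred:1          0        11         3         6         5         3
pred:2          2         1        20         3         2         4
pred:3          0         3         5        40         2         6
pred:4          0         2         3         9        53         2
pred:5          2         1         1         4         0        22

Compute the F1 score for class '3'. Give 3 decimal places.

Treat '3' as positive and all other classes as negative.
F1 score = 2·TP/(2·TP+FP+FN).
3: TP=40, FP=0+3+5+2+6=16, FN=6+6+3+9+4=28 → 80/124 = 0.6452

0.645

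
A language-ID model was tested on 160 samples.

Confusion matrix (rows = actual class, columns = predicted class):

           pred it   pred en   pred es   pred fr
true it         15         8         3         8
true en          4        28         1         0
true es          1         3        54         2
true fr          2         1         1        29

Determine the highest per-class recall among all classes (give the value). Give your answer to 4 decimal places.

0.9000

Per-class recall (TP/(TP+FN)):
  it: TP=15, FN=8+3+8=19 → 15/34 = 0.44118
  en: TP=28, FN=4+1+0=5 → 28/33 = 0.84848
  es: TP=54, FN=1+3+2=6 → 54/60 = 0.90000
  fr: TP=29, FN=2+1+1=4 → 29/33 = 0.87879
Highest is class 'es' with recall = 0.9000.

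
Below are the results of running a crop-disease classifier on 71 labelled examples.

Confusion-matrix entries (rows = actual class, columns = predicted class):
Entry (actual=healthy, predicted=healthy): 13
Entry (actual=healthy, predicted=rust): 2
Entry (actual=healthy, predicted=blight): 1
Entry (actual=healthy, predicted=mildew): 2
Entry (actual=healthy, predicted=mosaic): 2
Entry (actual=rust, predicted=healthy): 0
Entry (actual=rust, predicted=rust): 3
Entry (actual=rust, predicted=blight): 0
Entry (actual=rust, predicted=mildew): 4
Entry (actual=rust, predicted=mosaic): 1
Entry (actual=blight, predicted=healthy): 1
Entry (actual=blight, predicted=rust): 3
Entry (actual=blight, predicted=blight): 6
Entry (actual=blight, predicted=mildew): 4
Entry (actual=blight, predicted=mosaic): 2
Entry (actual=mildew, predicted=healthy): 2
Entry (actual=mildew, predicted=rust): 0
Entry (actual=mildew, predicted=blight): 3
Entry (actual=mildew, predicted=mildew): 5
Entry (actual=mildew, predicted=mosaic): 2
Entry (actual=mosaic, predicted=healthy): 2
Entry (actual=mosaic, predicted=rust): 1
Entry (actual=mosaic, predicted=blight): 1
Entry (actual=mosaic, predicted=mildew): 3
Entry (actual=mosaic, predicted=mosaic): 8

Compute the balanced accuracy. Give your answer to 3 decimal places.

Balanced accuracy = mean of per-class recall.
  healthy: recall = 13/20 = 0.6500
  rust: recall = 3/8 = 0.3750
  blight: recall = 6/16 = 0.3750
  mildew: recall = 5/12 = 0.4167
  mosaic: recall = 8/15 = 0.5333
Mean = (0.6500 + 0.3750 + 0.3750 + 0.4167 + 0.5333) / 5 = 0.470

0.470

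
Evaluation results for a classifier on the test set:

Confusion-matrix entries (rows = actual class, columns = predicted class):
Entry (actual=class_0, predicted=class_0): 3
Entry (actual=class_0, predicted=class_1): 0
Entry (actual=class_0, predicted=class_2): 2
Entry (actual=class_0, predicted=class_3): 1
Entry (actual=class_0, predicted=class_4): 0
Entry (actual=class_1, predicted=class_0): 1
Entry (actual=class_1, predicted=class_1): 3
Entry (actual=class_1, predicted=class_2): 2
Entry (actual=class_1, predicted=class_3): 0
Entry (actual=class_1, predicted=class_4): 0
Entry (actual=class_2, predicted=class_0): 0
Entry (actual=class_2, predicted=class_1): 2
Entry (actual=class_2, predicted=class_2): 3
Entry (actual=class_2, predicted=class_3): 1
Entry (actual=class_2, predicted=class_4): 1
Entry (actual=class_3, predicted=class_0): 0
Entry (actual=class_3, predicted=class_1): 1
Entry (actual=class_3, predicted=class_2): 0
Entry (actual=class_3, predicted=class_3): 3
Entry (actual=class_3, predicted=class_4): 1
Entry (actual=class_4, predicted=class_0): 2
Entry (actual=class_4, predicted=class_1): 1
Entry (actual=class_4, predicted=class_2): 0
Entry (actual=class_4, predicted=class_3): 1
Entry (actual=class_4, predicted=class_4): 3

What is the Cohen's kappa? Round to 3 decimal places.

0.355

Observed agreement pₒ = trace/N = 15/31 = 0.4839
Expected agreement pₑ = Σ (rowᵢ·colᵢ)/N² = (6·6 + 6·7 + 7·7 + 5·6 + 7·5)/31² = 0.1998
κ = (pₒ − pₑ)/(1 − pₑ) = (0.4839 − 0.1998)/(1 − 0.1998) = 0.355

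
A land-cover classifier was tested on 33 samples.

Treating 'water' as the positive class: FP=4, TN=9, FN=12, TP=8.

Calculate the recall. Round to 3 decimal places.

0.400

Recall = TP/(TP+FN) = 8/(8+12) = 8/20 = 0.400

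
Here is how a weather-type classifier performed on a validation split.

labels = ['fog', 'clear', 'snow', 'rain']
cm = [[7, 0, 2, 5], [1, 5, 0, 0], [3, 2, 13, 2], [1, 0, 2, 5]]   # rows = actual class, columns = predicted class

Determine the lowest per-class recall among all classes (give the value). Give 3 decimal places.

0.500

Per-class recall (TP/(TP+FN)):
  fog: TP=7, FN=0+2+5=7 → 7/14 = 0.5000
  clear: TP=5, FN=1+0+0=1 → 5/6 = 0.8333
  snow: TP=13, FN=3+2+2=7 → 13/20 = 0.6500
  rain: TP=5, FN=1+0+2=3 → 5/8 = 0.6250
Lowest is class 'fog' with recall = 0.500.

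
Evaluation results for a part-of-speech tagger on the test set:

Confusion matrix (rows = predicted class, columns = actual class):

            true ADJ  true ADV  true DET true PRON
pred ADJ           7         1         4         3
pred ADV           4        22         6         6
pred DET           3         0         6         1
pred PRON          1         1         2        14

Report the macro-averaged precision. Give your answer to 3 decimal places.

Per-class precision (TP/(TP+FP)):
  ADJ: TP=7, FP=1+4+3=8 → 7/15 = 0.4667
  ADV: TP=22, FP=4+6+6=16 → 22/38 = 0.5789
  DET: TP=6, FP=3+0+1=4 → 6/10 = 0.6000
  PRON: TP=14, FP=1+1+2=4 → 14/18 = 0.7778
Macro-precision = mean = (0.4667 + 0.5789 + 0.6000 + 0.7778) / 4 = 0.606

0.606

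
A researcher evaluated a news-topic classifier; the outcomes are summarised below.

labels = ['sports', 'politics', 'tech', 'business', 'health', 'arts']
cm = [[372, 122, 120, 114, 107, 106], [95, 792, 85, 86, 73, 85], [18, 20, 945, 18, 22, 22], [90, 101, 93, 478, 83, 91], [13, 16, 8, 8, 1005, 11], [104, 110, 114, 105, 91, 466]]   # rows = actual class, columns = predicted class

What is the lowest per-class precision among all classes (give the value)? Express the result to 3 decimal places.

0.538

Per-class precision (TP/(TP+FP)):
  sports: TP=372, FP=95+18+90+13+104=320 → 372/692 = 0.5376
  politics: TP=792, FP=122+20+101+16+110=369 → 792/1161 = 0.6822
  tech: TP=945, FP=120+85+93+8+114=420 → 945/1365 = 0.6923
  business: TP=478, FP=114+86+18+8+105=331 → 478/809 = 0.5909
  health: TP=1005, FP=107+73+22+83+91=376 → 1005/1381 = 0.7277
  arts: TP=466, FP=106+85+22+91+11=315 → 466/781 = 0.5967
Lowest is class 'sports' with precision = 0.538.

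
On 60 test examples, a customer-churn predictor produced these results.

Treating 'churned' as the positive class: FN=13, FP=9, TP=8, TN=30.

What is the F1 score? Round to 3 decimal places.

0.421

Precision = TP/(TP+FP) = 8/17 = 0.4706
Recall = TP/(TP+FN) = 8/21 = 0.3810
F1 = 2·TP/(2·TP+FP+FN) = 16/38 = 0.421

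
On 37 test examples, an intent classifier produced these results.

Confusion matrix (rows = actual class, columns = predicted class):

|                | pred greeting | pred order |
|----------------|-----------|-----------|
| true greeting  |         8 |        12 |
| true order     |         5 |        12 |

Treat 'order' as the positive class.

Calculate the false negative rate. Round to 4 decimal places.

0.2941

FNR = FN/(FN+TP) = 5/(5+12) = 0.2941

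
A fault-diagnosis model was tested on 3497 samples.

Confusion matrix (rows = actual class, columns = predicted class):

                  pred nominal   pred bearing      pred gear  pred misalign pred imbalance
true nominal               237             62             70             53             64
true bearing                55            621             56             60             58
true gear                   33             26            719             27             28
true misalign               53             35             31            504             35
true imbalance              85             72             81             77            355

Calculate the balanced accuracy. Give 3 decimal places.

0.675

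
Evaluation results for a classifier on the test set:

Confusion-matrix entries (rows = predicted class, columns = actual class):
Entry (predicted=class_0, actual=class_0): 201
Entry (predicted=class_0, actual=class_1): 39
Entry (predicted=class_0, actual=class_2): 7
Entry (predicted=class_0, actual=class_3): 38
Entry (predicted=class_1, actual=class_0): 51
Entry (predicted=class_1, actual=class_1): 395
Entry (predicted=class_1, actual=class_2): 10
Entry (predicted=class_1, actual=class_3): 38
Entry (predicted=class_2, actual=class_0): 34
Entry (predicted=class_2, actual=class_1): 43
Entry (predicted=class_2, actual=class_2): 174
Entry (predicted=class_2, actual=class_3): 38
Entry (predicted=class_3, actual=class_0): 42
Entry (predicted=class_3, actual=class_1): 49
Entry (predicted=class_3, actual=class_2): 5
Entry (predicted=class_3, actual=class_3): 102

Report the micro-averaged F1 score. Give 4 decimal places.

0.6888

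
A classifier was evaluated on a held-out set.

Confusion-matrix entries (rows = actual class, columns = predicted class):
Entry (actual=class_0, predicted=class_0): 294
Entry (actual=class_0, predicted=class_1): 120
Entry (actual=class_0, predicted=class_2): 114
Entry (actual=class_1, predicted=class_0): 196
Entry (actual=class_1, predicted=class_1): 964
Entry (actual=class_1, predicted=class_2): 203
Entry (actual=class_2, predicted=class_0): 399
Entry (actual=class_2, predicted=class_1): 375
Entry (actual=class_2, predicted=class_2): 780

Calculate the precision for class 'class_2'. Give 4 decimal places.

Treat 'class_2' as positive and all other classes as negative.
precision = TP/(TP+FP).
class_2: TP=780, FP=114+203=317 → 780/1097 = 0.71103

0.7110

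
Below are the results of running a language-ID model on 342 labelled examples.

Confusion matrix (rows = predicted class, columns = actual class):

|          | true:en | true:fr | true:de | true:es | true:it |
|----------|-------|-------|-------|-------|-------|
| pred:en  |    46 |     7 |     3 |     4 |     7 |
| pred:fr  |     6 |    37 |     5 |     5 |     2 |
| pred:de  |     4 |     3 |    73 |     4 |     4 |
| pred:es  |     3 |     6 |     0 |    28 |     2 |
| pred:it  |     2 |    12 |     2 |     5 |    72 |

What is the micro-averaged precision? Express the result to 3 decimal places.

0.749

Micro-averaging pools counts across classes: ΣTP=256, ΣFP=86, ΣFN=86.
Micro-precision = TP/(TP+FP) on pooled counts = 0.749 (equals overall accuracy in single-label multiclass).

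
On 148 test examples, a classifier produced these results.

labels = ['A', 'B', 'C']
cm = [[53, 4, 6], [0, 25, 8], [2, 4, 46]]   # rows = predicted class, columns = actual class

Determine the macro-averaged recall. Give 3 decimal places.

0.829

Per-class recall (TP/(TP+FN)):
  A: TP=53, FN=0+2=2 → 53/55 = 0.9636
  B: TP=25, FN=4+4=8 → 25/33 = 0.7576
  C: TP=46, FN=6+8=14 → 46/60 = 0.7667
Macro-recall = mean = (0.9636 + 0.7576 + 0.7667) / 3 = 0.829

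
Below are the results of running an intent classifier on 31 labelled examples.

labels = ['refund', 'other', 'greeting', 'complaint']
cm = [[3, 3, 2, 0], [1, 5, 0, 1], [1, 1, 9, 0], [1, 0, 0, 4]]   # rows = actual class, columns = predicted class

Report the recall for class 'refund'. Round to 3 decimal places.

0.375

recall = TP/(TP+FN).
refund: TP=3, FN=3+2+0=5 → 3/8 = 0.3750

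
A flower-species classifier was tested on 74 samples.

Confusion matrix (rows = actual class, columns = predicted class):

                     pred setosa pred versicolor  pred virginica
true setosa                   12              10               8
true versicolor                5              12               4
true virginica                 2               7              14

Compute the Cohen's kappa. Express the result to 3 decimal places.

Observed agreement pₒ = trace/N = 38/74 = 0.5135
Expected agreement pₑ = Σ (rowᵢ·colᵢ)/N² = (30·19 + 21·29 + 23·26)/74² = 0.3245
κ = (pₒ − pₑ)/(1 − pₑ) = (0.5135 − 0.3245)/(1 − 0.3245) = 0.280

0.280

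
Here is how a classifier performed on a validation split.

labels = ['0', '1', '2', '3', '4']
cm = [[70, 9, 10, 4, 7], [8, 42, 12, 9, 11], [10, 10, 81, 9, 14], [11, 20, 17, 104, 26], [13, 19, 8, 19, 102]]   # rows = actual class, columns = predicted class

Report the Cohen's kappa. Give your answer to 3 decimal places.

0.518

Observed agreement pₒ = trace/N = 399/645 = 0.6186
Expected agreement pₑ = Σ (rowᵢ·colᵢ)/N² = (100·112 + 82·100 + 124·128 + 178·145 + 161·160)/645² = 0.2087
κ = (pₒ − pₑ)/(1 − pₑ) = (0.6186 − 0.2087)/(1 − 0.2087) = 0.518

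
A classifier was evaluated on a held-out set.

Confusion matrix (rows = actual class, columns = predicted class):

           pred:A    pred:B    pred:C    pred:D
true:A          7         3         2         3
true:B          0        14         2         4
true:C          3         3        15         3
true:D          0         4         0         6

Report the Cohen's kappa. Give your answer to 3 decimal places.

0.470

Observed agreement pₒ = trace/N = 42/69 = 0.6087
Expected agreement pₑ = Σ (rowᵢ·colᵢ)/N² = (15·10 + 20·24 + 24·19 + 10·16)/69² = 0.2617
κ = (pₒ − pₑ)/(1 − pₑ) = (0.6087 − 0.2617)/(1 − 0.2617) = 0.470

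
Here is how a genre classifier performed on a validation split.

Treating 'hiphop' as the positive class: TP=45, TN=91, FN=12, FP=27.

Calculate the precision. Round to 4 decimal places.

0.6250

Precision = TP/(TP+FP) = 45/(45+27) = 45/72 = 0.6250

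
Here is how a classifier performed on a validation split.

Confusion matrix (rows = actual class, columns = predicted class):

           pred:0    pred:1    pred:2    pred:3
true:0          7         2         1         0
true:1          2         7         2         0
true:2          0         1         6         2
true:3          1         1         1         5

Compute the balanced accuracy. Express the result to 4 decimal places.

0.6570

Balanced accuracy = mean of per-class recall.
  0: recall = 7/10 = 0.70000
  1: recall = 7/11 = 0.63636
  2: recall = 6/9 = 0.66667
  3: recall = 5/8 = 0.62500
Mean = (0.70000 + 0.63636 + 0.66667 + 0.62500) / 4 = 0.6570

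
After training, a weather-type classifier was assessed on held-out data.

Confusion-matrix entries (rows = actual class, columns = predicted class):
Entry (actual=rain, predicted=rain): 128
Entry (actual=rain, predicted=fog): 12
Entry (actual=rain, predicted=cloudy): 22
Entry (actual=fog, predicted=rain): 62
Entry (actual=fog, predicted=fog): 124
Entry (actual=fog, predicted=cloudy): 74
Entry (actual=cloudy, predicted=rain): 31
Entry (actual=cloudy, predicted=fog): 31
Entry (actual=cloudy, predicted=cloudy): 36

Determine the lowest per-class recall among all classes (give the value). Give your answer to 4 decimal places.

0.3673

Per-class recall (TP/(TP+FN)):
  rain: TP=128, FN=12+22=34 → 128/162 = 0.79012
  fog: TP=124, FN=62+74=136 → 124/260 = 0.47692
  cloudy: TP=36, FN=31+31=62 → 36/98 = 0.36735
Lowest is class 'cloudy' with recall = 0.3673.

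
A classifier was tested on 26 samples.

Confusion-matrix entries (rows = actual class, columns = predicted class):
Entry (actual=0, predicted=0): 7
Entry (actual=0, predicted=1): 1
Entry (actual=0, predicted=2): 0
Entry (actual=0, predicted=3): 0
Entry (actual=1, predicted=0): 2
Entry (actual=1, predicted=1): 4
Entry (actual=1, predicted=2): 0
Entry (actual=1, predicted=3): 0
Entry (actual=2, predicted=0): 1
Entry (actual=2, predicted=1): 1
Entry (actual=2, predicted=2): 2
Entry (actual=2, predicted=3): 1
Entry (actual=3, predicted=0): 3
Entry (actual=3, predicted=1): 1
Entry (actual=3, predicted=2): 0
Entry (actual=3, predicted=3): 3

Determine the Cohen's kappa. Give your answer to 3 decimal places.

0.472

Observed agreement pₒ = trace/N = 16/26 = 0.6154
Expected agreement pₑ = Σ (rowᵢ·colᵢ)/N² = (8·13 + 6·7 + 5·2 + 7·4)/26² = 0.2722
κ = (pₒ − pₑ)/(1 − pₑ) = (0.6154 − 0.2722)/(1 − 0.2722) = 0.472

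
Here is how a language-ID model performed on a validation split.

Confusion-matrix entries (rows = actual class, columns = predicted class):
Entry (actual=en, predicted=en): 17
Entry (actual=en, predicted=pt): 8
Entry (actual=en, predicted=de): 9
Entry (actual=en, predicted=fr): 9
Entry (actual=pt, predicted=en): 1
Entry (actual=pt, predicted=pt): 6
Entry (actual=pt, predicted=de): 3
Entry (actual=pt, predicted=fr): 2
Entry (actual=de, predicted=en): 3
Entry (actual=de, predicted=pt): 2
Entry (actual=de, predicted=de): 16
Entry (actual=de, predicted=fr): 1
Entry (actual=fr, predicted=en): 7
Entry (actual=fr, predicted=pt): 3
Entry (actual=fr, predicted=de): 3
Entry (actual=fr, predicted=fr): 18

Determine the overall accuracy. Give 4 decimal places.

Accuracy = trace / total = (17+6+16+18=57) / 108 = 57/108 = 0.5278

0.5278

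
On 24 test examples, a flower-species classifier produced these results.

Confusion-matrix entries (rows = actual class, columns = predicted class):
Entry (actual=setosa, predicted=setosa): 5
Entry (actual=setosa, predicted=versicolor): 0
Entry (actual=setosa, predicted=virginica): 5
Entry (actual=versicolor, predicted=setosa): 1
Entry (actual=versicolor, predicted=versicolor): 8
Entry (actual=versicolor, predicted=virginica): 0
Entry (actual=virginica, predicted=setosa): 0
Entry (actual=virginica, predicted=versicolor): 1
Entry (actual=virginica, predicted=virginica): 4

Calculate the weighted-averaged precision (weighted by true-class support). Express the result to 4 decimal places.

0.7731

Per-class precision (TP/(TP+FP)):
  setosa: TP=5, FP=1+0=1 → 5/6 = 0.83333
  versicolor: TP=8, FP=0+1=1 → 8/9 = 0.88889
  virginica: TP=4, FP=5+0=5 → 4/9 = 0.44444
Weighted-precision = Σ (supportᵢ/N)·precisionᵢ with N=24: (10/24)·0.83333 + (9/24)·0.88889 + (5/24)·0.44444 = 0.7731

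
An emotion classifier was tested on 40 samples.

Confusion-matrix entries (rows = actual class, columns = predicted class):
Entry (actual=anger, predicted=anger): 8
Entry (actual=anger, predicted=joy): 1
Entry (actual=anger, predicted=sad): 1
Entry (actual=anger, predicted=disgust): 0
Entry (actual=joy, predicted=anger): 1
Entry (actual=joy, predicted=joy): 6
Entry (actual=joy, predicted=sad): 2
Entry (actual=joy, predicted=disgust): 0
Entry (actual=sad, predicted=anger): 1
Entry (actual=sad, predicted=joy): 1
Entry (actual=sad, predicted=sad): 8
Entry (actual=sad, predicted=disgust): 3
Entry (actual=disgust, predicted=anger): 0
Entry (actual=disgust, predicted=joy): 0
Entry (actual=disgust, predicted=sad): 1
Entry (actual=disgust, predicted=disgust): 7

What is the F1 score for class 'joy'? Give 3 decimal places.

0.706

Treat 'joy' as positive and all other classes as negative.
F1 score = 2·TP/(2·TP+FP+FN).
joy: TP=6, FP=1+1+0=2, FN=1+2+0=3 → 12/17 = 0.7059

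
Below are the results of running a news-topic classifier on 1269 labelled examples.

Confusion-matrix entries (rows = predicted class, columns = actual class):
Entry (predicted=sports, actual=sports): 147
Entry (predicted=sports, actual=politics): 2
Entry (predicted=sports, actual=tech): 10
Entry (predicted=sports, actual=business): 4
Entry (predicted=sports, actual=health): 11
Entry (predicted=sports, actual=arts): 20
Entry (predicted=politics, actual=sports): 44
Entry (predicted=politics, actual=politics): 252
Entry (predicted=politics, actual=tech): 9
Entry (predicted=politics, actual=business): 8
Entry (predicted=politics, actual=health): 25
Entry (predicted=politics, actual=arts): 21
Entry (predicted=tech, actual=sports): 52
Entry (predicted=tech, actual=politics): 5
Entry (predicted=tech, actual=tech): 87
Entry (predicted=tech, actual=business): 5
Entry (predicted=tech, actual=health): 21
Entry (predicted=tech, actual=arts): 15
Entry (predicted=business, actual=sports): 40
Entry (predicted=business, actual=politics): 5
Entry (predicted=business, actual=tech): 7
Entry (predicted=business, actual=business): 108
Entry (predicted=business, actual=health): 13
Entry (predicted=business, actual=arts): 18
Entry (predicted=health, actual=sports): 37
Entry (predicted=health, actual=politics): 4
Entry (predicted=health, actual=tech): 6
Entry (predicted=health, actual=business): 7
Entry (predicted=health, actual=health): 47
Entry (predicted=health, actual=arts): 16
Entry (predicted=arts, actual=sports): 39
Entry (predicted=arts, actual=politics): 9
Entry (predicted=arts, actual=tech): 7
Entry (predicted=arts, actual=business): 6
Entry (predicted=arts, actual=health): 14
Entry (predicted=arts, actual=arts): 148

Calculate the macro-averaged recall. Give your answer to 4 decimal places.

0.6288

Per-class recall (TP/(TP+FN)):
  sports: TP=147, FN=44+52+40+37+39=212 → 147/359 = 0.40947
  politics: TP=252, FN=2+5+5+4+9=25 → 252/277 = 0.90975
  tech: TP=87, FN=10+9+7+6+7=39 → 87/126 = 0.69048
  business: TP=108, FN=4+8+5+7+6=30 → 108/138 = 0.78261
  health: TP=47, FN=11+25+21+13+14=84 → 47/131 = 0.35878
  arts: TP=148, FN=20+21+15+18+16=90 → 148/238 = 0.62185
Macro-recall = mean = (0.40947 + 0.90975 + 0.69048 + 0.78261 + 0.35878 + 0.62185) / 6 = 0.6288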